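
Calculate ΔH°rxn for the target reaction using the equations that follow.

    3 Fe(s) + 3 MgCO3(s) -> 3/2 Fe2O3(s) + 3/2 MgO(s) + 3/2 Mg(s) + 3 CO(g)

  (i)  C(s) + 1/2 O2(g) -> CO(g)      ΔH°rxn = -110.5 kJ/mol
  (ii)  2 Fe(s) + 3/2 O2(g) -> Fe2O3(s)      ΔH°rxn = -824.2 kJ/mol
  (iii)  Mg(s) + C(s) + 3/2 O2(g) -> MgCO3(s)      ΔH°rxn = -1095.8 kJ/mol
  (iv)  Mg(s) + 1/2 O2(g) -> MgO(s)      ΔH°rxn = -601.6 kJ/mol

(i) × 3 (scale by 3 for the 3 CO(g)): (3)·(-110.5) = -331.5 kJ/mol
(ii) × 3/2 (×3/2 to match 3/2 Fe2O3(s) in the target): (3/2)·(-824.2) = -1236.3 kJ/mol
(iii) reversed and × 3 (MgCO3(s) must end up as a reactant; scale by 3 for the 3 MgCO3(s)): (-3)·(-1095.8) = +3287.4 kJ/mol
(iv) × 3/2 (×3/2 to match 3/2 MgO(s) in the target): (3/2)·(-601.6) = -902.4 kJ/mol
Since enthalpy is a state function, ΔH°rxn = (-331.5) + (-1236.3) + (+3287.4) + (-902.4) = 817.2 kJ/mol

ΔH°rxn = 817.2 kJ/mol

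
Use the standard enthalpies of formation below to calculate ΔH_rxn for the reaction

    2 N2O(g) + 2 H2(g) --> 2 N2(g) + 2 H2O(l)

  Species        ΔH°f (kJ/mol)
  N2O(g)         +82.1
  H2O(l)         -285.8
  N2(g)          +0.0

ΔH_rxn = -735.8 kJ/mol

ΔH°rxn = Σ nΔHf°(products) − Σ nΔHf°(reactants).
Products: 2·(+0.0) + 2·(-285.8) = -571.6
Reactants: 2·(+82.1) + 2·(+0.0) = +164.2
ΔH_rxn = (-571.6) − (+164.2) = -735.8 kJ/mol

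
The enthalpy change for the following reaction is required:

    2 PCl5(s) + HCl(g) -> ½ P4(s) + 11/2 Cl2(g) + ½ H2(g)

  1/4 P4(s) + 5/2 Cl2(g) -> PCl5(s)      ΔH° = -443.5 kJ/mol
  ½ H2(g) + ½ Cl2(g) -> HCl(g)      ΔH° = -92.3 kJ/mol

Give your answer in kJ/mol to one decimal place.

ΔH° = 979.3 kJ/mol

equation 1 reversed and × 2: (-2)·(-443.5) = +887.0 kJ/mol
equation 2 reversed: +92.3 kJ/mol
Since enthalpy is a state function, ΔH° = (+887.0) + (+92.3) = 979.3 kJ/mol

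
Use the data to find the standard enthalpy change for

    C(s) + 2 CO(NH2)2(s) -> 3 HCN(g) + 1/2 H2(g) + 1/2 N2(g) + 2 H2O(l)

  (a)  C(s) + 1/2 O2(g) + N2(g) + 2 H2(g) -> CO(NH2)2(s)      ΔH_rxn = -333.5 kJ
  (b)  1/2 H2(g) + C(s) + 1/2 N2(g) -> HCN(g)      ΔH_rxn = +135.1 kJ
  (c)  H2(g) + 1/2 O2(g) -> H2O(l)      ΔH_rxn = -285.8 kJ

(a) reversed and × 2 (CO(NH2)2(s) must end up as a reactant; ×2 to match 2 CO(NH2)2(s) in the target): (-2)·(-333.5) = +667.0 kJ
(b) × 3 (scale by 3 for the 3 HCN(g)): (3)·(+135.1) = +405.3 kJ
(c) × 2 (scale by 2 for the 2 H2O(l)): (2)·(-285.8) = -571.6 kJ
ΔH_rxn = (-2)·(-333.5) + (3)·(+135.1) + (2)·(-285.8) = 500.7 kJ

ΔH_rxn = 500.7 kJ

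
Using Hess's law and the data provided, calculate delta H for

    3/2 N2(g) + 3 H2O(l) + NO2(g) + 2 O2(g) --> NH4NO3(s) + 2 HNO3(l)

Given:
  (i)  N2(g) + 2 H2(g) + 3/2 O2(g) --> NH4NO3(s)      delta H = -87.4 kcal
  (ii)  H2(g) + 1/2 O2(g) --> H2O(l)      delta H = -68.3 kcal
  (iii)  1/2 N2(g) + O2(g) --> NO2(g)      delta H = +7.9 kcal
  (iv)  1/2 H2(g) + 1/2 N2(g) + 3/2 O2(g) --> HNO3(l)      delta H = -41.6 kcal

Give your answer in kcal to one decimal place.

delta H = 26.4 kcal

(i) as written (NH4NO3(s) already on the product side): -87.4 kcal
(ii) reversed and × 3 (reverse to put H2O(l) on the reactant side; ×3 to match 3 H2O(l) in the target): (-3)·(-68.3) = +204.9 kcal
(iii) reversed (NO2(g) must end up as a reactant): -7.9 kcal
(iv) × 2 (scale by 2 for the 2 HNO3(l)): (2)·(-41.6) = -83.2 kcal
delta H = (1)·(-87.4) + (-3)·(-68.3) + (-1)·(+7.9) + (2)·(-41.6) = 26.4 kcal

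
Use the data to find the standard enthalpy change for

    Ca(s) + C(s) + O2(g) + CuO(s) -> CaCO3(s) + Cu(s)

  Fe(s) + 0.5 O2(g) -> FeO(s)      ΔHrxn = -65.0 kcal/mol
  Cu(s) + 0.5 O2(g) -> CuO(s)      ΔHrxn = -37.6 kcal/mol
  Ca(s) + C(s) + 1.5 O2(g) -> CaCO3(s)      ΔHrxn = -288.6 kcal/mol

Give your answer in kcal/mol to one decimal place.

equation 1: not needed.
equation 2 reversed: +37.6 kcal/mol
equation 3 as written: -288.6 kcal/mol
By Hess's law, ΔHrxn = (-1)·(-37.6) + (1)·(-288.6) = -251.0 kcal/mol

ΔHrxn = -251.0 kcal/mol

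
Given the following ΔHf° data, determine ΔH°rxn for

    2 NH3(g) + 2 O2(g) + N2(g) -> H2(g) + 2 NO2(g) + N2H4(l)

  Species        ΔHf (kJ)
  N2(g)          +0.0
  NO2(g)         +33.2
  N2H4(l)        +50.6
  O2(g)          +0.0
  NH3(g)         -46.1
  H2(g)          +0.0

ΔH°rxn = 209.2 kJ

Products: 1·(+0.0) + 2·(+33.2) + 1·(+50.6) = +117.0
Reactants: 2·(-46.1) + 2·(+0.0) + 1·(+0.0) = -92.2
ΔH°rxn = (+117.0) − (-92.2) = 209.2 kJ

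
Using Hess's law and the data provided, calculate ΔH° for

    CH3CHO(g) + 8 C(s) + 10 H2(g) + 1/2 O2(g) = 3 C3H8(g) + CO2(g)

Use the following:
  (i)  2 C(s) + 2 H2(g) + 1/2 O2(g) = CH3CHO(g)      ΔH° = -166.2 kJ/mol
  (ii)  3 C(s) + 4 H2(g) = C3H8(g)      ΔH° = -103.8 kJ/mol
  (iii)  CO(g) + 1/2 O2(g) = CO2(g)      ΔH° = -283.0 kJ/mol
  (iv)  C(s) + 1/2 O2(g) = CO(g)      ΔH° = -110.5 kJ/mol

(i) reversed (CH3CHO(g) must end up as a reactant): +166.2 kJ/mol
(ii) × 3 (scale by 3 for the 3 C3H8(g)): (3)·(-103.8) = -311.4 kJ/mol
(iii) as written (CO2(g) already on the product side): -283.0 kJ/mol
(iv) as written: -110.5 kJ/mol
ΔH° = (+166.2) + (-311.4) + (-283.0) + (-110.5) = -538.7 kJ/mol

ΔH° = -538.7 kJ/mol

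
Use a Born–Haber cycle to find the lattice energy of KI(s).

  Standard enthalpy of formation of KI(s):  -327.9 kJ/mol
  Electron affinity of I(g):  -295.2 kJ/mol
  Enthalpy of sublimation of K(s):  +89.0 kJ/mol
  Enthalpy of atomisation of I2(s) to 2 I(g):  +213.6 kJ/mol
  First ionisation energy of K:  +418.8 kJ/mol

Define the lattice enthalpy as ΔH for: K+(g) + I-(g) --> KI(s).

U = -647.3 kJ/mol

ΔHf° = 1·ΔHsub + 1·(ΣIE) + 1/2·D(I2) + 1·EA + U
-327.9 = 1·(+89.0) + 1·(+418.8) + 1/2·(+213.6) + 1·(-295.2) + U
U = -327.9 − (+319.4) = -647.3 kJ/mol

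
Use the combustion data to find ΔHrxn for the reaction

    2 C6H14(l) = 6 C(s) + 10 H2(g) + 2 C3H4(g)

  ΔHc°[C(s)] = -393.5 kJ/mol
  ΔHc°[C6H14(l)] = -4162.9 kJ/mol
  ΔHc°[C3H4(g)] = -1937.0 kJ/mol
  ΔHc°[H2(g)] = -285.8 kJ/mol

ΔHrxn = 767.2 kJ/mol

Using ΔH = Σ nΔHc°(reactants) − Σ nΔHc°(products):
= [2·(-4162.9)] − [6·(-393.5) + 10·(-285.8) + 2·(-1937.0)]
= 767.2 kJ/mol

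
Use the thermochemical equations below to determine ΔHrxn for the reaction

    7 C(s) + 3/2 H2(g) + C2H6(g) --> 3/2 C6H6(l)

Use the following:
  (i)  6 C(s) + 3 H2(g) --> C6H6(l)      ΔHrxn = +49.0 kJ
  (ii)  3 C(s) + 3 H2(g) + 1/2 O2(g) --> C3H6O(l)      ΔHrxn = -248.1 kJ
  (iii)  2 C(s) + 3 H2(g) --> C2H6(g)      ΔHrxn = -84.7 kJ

(i) × 3/2 (scale by 3/2 for the 3/2 C6H6(l)): (3/2)·(+49.0) = +73.5 kJ
(ii): not needed (O2(g) appears nowhere else).
(iii) reversed (reverse to put C2H6(g) on the reactant side): +84.7 kJ
ΔHrxn = (3/2)·(+49.0) + (-1)·(-84.7) = 158.2 kJ

ΔHrxn = 158.2 kJ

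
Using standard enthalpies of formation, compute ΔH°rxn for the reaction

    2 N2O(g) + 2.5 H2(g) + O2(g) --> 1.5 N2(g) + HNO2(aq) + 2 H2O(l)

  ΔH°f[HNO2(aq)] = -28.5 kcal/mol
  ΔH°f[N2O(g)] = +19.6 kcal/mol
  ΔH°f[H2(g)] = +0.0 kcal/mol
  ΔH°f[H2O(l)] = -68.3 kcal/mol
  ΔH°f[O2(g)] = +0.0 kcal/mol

ΔH°rxn = -204.3 kcal/mol

Products: 3/2·(+0.0) + 1·(-28.5) + 2·(-68.3) = -165.1
Reactants: 2·(+19.6) + 5/2·(+0.0) + 1·(+0.0) = +39.2
ΔH°rxn = (-165.1) − (+39.2) = -204.3 kcal/mol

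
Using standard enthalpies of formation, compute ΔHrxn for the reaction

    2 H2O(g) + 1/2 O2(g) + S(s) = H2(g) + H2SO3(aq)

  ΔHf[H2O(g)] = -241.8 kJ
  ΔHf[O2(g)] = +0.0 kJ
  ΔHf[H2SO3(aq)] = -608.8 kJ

ΔHrxn = -125.2 kJ

Products: 1·(+0.0) + 1·(-608.8) = -608.8
Reactants: 2·(-241.8) + 1/2·(+0.0) + 1·(+0.0) = -483.6
ΔHrxn = (-608.8) − (-483.6) = -125.2 kJ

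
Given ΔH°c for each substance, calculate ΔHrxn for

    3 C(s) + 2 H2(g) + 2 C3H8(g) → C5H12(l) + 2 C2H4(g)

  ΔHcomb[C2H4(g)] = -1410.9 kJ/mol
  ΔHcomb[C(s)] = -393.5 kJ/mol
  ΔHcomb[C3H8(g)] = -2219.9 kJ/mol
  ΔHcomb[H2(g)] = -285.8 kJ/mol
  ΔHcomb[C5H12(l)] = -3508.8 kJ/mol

ΔHrxn = 138.7 kJ/mol

Using ΔH = Σ nΔHc°(reactants) − Σ nΔHc°(products):
= [3·(-393.5) + 2·(-285.8) + 2·(-2219.9)] − [1·(-3508.8) + 2·(-1410.9)]
= 138.7 kJ/mol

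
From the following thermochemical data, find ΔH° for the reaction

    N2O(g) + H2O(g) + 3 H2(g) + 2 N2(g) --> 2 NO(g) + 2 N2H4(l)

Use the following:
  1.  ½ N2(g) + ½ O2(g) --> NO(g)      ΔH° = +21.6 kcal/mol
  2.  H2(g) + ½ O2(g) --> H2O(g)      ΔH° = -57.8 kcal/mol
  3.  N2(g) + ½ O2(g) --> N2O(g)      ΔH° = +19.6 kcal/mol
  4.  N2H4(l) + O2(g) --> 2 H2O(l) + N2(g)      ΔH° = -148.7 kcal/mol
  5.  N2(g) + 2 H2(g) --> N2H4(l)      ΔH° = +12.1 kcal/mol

eq. 1 × 2: (2)·(+21.6) = +43.2 kcal/mol
eq. 2 reversed: +57.8 kcal/mol
eq. 3 reversed: -19.6 kcal/mol
eq. 4: not needed.
eq. 5 × 2: (2)·(+12.1) = +24.2 kcal/mol
Combining the equations, ΔH° = (2)·(+21.6) + (-1)·(-57.8) + (-1)·(+19.6) + (2)·(+12.1) = 105.6 kcal/mol

ΔH° = 105.6 kcal/mol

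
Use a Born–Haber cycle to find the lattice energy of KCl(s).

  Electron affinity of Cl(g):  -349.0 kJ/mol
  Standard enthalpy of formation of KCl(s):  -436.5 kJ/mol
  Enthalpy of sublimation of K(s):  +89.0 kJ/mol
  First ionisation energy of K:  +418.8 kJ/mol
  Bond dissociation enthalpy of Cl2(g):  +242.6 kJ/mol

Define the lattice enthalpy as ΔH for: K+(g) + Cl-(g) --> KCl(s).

U = -716.6 kJ/mol

ΔHf° = 1·ΔHsub + 1·(ΣIE) + 1/2·D(Cl2) + 1·EA + U
-436.5 = 1·(+89.0) + 1·(+418.8) + 1/2·(+242.6) + 1·(-349.0) + U
U = -436.5 − (+280.1) = -716.6 kJ/mol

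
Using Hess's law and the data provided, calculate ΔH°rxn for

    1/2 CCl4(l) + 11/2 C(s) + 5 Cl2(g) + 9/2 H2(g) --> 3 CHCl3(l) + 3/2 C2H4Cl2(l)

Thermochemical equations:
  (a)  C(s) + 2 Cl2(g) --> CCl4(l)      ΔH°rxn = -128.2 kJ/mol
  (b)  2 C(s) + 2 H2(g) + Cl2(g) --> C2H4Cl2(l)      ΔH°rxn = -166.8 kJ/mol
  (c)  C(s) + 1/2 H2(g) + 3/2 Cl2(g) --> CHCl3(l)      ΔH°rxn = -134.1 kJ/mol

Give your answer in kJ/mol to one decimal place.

(a) reversed and × 1/2: (-1/2)·(-128.2) = +64.1 kJ/mol
(b) × 3/2: (3/2)·(-166.8) = -250.2 kJ/mol
(c) × 3: (3)·(-134.1) = -402.3 kJ/mol
Combining the equations, ΔH°rxn = (+64.1) + (-250.2) + (-402.3) = -588.4 kJ/mol

ΔH°rxn = -588.4 kJ/mol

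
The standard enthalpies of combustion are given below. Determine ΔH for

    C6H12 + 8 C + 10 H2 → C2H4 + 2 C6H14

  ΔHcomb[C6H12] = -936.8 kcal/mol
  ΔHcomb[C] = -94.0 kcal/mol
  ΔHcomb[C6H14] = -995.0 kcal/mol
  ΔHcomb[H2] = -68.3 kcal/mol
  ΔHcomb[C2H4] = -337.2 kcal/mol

Using ΔH = Σ nΔHc°(reactants) − Σ nΔHc°(products):
= [1·(-936.8) + 8·(-94.0) + 10·(-68.3)] − [1·(-337.2) + 2·(-995.0)]
= -44.6 kcal/mol

ΔH = -44.6 kcal/mol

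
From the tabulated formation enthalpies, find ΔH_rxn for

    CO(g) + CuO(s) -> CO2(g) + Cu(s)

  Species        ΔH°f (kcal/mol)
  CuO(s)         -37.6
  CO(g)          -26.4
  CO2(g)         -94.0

ΔH_rxn = -30.0 kcal/mol

ΔH°rxn = Σ nΔHf°(products) − Σ nΔHf°(reactants).
Products: 1·(-94.0) + 1·(+0.0) = -94.0
Reactants: 1·(-26.4) + 1·(-37.6) = -64.0
ΔH_rxn = (-94.0) − (-64.0) = -30.0 kcal/mol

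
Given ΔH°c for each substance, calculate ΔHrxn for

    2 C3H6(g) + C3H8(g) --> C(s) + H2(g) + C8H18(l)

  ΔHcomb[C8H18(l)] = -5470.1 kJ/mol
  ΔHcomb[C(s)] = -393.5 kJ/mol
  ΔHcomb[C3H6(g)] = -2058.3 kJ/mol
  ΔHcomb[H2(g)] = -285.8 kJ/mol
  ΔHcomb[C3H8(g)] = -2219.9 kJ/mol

With combustion enthalpies, reactants minus products:
= [2·(-2058.3) + 1·(-2219.9)] − [1·(-393.5) + 1·(-285.8) + 1·(-5470.1)]
= -187.1 kJ/mol

ΔHrxn = -187.1 kJ/mol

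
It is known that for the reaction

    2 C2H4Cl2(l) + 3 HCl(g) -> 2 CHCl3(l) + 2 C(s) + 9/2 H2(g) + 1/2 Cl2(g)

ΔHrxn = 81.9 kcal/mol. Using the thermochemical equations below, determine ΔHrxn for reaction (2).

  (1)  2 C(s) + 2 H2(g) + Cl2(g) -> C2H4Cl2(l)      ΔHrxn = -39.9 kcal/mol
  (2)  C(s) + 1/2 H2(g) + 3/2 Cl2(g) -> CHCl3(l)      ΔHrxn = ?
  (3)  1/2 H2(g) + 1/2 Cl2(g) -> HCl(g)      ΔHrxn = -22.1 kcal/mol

ΔHrxn = -32.1 kcal/mol

(1) reversed and × 2 (reverse to put C2H4Cl2(l) on the reactant side; scale by 2 for the 2 C2H4Cl2(l)): (-2)·(-39.9) = +79.8 kcal/mol
(2) × 2 (scale by 2 for the 2 CHCl3(l)): contributes 2·x
(3) reversed and × 3 (reverse to put HCl(g) on the reactant side; scale by 3 for the 3 HCl(g)): (-3)·(-22.1) = +66.3 kcal/mol
+81.9 = (+79.8) + (+66.3) + 2·x
x = (+81.9 − (+146.1)) / (2) = -32.1 kcal/mol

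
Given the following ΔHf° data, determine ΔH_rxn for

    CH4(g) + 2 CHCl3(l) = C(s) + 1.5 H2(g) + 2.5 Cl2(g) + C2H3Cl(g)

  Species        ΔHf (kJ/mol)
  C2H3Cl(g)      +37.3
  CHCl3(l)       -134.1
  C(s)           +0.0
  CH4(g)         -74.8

ΔH°rxn = Σ nΔHf°(products) − Σ nΔHf°(reactants).
Products: 1·(+0.0) + 3/2·(+0.0) + 5/2·(+0.0) + 1·(+37.3) = +37.3
Reactants: 1·(-74.8) + 2·(-134.1) = -343.0
ΔH_rxn = (+37.3) − (-343.0) = 380.3 kJ/mol

ΔH_rxn = 380.3 kJ/mol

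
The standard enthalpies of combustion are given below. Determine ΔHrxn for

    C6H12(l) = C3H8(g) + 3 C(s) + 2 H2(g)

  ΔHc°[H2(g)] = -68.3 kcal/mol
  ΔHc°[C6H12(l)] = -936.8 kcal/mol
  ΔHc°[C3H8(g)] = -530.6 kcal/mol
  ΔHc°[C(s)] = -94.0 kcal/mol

Using ΔH = Σ nΔHc°(reactants) − Σ nΔHc°(products):
= [1·(-936.8)] − [1·(-530.6) + 3·(-94.0) + 2·(-68.3)]
= 12.4 kcal/mol

ΔHrxn = 12.4 kcal/mol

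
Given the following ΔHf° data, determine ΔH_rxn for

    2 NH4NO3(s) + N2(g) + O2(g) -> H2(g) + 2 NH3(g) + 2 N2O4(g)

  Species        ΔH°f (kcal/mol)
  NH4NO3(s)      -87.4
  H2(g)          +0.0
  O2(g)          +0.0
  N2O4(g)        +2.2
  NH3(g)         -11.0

Products: 1·(+0.0) + 2·(-11.0) + 2·(+2.2) = -17.6
Reactants: 2·(-87.4) + 1·(+0.0) + 1·(+0.0) = -174.8
ΔH_rxn = (-17.6) − (-174.8) = 157.2 kcal/mol

ΔH_rxn = 157.2 kcal/mol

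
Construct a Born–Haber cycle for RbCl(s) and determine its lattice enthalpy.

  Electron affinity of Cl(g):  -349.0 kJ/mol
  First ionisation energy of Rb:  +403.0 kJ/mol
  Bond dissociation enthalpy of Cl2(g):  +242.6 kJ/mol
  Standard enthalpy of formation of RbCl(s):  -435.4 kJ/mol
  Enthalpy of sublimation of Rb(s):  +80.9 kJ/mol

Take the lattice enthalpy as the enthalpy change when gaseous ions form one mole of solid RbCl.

U = -691.6 kJ/mol

ΔHf° = 1·ΔHsub + 1·(ΣIE) + 1/2·D(Cl2) + 1·EA + U
-435.4 = 1·(+80.9) + 1·(+403.0) + 1/2·(+242.6) + 1·(-349.0) + U
U = -435.4 − (+256.2) = -691.6 kJ/mol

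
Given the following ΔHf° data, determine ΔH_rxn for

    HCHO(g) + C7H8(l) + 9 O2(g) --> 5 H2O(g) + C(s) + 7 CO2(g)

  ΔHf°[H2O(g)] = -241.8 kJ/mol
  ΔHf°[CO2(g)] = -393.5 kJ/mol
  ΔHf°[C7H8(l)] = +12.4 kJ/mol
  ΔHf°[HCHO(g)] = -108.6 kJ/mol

ΔH_rxn = -3867.3 kJ/mol

ΔH°rxn = Σ nΔHf°(products) − Σ nΔHf°(reactants).
Products: 5·(-241.8) + 1·(+0.0) + 7·(-393.5) = -3963.5
Reactants: 1·(-108.6) + 1·(+12.4) + 9·(+0.0) = -96.2
ΔH_rxn = (-3963.5) − (-96.2) = -3867.3 kJ/mol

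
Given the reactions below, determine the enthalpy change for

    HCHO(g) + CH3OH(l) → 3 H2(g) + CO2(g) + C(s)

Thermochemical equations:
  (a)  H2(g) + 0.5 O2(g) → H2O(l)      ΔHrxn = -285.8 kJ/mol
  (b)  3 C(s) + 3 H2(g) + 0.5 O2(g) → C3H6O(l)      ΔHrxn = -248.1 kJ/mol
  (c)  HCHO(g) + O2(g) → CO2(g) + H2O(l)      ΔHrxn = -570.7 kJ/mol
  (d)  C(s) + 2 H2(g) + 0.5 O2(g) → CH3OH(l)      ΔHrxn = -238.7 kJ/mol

(a) reversed: +285.8 kJ/mol
(b): not needed.
(c) as written: -570.7 kJ/mol
(d) reversed: +238.7 kJ/mol
ΔHrxn = (-1)·(-285.8) + (1)·(-570.7) + (-1)·(-238.7) = -46.2 kJ/mol

ΔHrxn = -46.2 kJ/mol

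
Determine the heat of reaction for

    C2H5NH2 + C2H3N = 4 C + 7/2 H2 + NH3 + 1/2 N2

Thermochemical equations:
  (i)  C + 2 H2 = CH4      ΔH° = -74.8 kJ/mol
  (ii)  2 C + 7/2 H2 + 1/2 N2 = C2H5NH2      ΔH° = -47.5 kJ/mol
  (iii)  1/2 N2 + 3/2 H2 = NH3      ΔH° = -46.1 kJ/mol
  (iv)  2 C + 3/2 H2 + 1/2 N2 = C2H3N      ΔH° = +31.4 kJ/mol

(i): not needed (CH4 appears nowhere else).
(ii) reversed (C2H5NH2 must end up as a reactant): +47.5 kJ/mol
(iii) as written (NH3 already on the product side): -46.1 kJ/mol
(iv) reversed (reverse to put C2H3N on the reactant side): -31.4 kJ/mol
ΔH° = (-1)·(-47.5) + (1)·(-46.1) + (-1)·(+31.4) = -30.0 kJ/mol

ΔH° = -30.0 kJ/mol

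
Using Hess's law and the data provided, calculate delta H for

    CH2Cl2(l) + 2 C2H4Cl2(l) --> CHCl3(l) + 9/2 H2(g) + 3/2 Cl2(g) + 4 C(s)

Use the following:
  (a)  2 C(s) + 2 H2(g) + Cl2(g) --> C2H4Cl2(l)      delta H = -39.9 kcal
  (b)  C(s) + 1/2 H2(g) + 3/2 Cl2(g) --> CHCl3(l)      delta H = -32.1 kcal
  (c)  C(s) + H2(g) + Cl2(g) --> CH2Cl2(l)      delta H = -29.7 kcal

(a) reversed and × 2 (reverse to put C2H4Cl2(l) on the reactant side; ×2 to match 2 C2H4Cl2(l) in the target): (-2)·(-39.9) = +79.8 kcal
(b) as written (CHCl3(l) already on the product side): -32.1 kcal
(c) reversed (reverse to put CH2Cl2(l) on the reactant side): +29.7 kcal
delta H = (-2)·(-39.9) + (1)·(-32.1) + (-1)·(-29.7) = 77.4 kcal

delta H = 77.4 kcal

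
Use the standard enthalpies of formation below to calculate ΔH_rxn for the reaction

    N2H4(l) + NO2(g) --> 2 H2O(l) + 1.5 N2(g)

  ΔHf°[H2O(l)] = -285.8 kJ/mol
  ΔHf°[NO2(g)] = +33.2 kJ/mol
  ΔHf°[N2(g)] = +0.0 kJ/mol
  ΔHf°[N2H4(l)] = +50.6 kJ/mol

ΔH_rxn = -655.4 kJ/mol

Products: 2·(-285.8) + 3/2·(+0.0) = -571.6
Reactants: 1·(+50.6) + 1·(+33.2) = +83.8
ΔH_rxn = (-571.6) − (+83.8) = -655.4 kJ/mol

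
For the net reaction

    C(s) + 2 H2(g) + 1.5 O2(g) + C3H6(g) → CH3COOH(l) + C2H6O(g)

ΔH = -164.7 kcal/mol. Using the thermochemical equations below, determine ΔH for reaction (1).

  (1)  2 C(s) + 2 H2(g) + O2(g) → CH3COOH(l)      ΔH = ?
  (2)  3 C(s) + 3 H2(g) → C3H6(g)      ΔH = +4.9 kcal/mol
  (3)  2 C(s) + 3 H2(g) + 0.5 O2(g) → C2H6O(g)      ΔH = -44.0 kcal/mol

ΔH = -115.8 kcal/mol

(1) as written: contributes x
(2) reversed: -4.9 kcal/mol
(3) as written: -44.0 kcal/mol
-164.7 = (-4.9) + (-44.0) + x
x = (-164.7 − (-48.9)) / (1) = -115.8 kcal/mol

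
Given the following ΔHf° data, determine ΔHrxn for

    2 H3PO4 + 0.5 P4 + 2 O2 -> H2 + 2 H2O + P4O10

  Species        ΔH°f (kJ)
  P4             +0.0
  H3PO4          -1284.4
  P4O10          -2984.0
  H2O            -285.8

ΔH°rxn = Σ nΔHf°(products) − Σ nΔHf°(reactants).
Products: 1·(+0.0) + 2·(-285.8) + 1·(-2984.0) = -3555.6
Reactants: 2·(-1284.4) + 1/2·(+0.0) + 2·(+0.0) = -2568.8
ΔHrxn = (-3555.6) − (-2568.8) = -986.8 kJ

ΔHrxn = -986.8 kJ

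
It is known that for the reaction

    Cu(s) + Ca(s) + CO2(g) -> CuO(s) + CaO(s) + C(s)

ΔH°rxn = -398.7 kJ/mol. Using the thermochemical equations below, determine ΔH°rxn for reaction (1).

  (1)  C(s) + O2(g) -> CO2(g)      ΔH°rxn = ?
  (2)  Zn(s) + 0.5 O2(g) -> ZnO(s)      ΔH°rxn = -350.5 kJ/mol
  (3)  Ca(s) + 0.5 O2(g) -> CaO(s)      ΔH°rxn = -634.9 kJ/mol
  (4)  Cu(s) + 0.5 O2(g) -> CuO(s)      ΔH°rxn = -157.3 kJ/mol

(1) reversed: contributes −x
(2): not needed.
(3) as written: -634.9 kJ/mol
(4) as written: -157.3 kJ/mol
-398.7 = (-634.9) + (-157.3) − x
x = (-398.7 − (-792.2)) / (-1) = -393.5 kJ/mol

ΔH°rxn = -393.5 kJ/mol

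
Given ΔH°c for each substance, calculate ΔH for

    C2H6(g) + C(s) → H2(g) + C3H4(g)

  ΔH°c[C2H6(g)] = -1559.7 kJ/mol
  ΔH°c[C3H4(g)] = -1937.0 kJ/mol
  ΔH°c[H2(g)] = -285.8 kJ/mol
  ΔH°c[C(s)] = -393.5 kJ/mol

ΔH = 269.6 kJ/mol

Using ΔH = Σ nΔHc°(reactants) − Σ nΔHc°(products):
= [1·(-1559.7) + 1·(-393.5)] − [1·(-285.8) + 1·(-1937.0)]
= 269.6 kJ/mol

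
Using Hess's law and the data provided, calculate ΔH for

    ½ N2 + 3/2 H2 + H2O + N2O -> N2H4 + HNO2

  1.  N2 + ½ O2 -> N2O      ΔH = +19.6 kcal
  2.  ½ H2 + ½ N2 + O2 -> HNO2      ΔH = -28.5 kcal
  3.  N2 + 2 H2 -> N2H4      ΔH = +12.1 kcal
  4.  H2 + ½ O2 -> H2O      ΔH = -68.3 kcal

ΔH = 32.3 kcal

eq. 1 reversed: -19.6 kcal
eq. 2 as written: -28.5 kcal
eq. 3 as written: +12.1 kcal
eq. 4 reversed: +68.3 kcal
ΔH = (-19.6) + (-28.5) + (+12.1) + (+68.3) = 32.3 kcal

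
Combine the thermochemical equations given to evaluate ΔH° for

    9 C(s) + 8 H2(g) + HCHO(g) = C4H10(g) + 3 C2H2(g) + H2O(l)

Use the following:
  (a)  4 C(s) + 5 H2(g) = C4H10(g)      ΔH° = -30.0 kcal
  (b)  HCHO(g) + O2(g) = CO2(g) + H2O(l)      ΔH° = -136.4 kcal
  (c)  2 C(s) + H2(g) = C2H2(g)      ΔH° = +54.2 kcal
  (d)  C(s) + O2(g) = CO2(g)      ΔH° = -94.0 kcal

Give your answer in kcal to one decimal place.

ΔH° = 90.2 kcal

(a) as written: -30.0 kcal
(b) as written: -136.4 kcal
(c) × 3: (3)·(+54.2) = +162.6 kcal
(d) reversed: +94.0 kcal
ΔH° = (-30.0) + (-136.4) + (+162.6) + (+94.0) = 90.2 kcal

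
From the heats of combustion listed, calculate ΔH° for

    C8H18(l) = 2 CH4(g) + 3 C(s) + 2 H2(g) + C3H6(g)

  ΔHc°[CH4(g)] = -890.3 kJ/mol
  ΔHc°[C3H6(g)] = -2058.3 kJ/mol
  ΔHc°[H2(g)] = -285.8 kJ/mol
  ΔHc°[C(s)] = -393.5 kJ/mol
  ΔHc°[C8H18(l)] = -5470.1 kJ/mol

ΔH° = 120.9 kJ/mol

Using ΔH = Σ nΔHc°(reactants) − Σ nΔHc°(products):
= [1·(-5470.1)] − [2·(-890.3) + 3·(-393.5) + 2·(-285.8) + 1·(-2058.3)]
= 120.9 kJ/mol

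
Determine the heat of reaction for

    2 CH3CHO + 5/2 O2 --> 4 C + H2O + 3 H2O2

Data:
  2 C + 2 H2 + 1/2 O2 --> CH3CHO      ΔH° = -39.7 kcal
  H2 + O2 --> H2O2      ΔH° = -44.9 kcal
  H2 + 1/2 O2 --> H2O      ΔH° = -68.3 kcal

equation 1 reversed and × 2 (CH3CHO must end up as a reactant; scale by 2 for the 2 CH3CHO): (-2)·(-39.7) = +79.4 kcal
equation 2 × 3 (scale by 3 for the 3 H2O2): (3)·(-44.9) = -134.7 kcal
equation 3 as written (H2O already on the product side): -68.3 kcal
ΔH° = (-2)·(-39.7) + (3)·(-44.9) + (1)·(-68.3) = -123.6 kcal

ΔH° = -123.6 kcal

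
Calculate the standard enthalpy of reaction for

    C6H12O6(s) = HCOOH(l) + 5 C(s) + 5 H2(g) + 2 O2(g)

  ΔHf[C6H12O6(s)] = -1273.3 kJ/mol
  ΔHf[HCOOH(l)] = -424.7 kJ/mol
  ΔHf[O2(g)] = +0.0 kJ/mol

ΔH° = 848.6 kJ/mol

ΔH°rxn = Σ nΔHf°(products) − Σ nΔHf°(reactants).
Products: 1·(-424.7) + 5·(+0.0) + 5·(+0.0) + 2·(+0.0) = -424.7
Reactants: 1·(-1273.3) = -1273.3
ΔH° = (-424.7) − (-1273.3) = 848.6 kJ/mol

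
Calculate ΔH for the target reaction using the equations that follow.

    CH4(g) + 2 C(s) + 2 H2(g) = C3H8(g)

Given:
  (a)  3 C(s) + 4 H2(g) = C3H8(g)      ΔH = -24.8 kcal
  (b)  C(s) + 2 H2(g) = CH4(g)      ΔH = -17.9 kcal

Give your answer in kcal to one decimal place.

(a) as written: -24.8 kcal
(b) reversed: +17.9 kcal
Since enthalpy is a state function, ΔH = (-24.8) + (+17.9) = -6.9 kcal

ΔH = -6.9 kcal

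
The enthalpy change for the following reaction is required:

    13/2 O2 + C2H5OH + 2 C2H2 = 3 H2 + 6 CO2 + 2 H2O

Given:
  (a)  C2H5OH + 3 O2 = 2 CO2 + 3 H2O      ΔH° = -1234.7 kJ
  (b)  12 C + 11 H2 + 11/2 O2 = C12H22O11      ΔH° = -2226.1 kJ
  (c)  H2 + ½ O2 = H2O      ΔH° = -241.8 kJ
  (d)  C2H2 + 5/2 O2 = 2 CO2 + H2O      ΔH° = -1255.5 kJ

(a) as written (C2H5OH already on the reactant side): -1234.7 kJ
(b): not needed (C12H22O11 appears nowhere else).
(c) reversed and × 3: (-3)·(-241.8) = +725.4 kJ
(d) × 2 (scale by 2 for the 2 C2H2): (2)·(-1255.5) = -2511.0 kJ
Summing the manipulated equations, ΔH° = (-1234.7) + (+725.4) + (-2511.0) = -3020.3 kJ

ΔH° = -3020.3 kJ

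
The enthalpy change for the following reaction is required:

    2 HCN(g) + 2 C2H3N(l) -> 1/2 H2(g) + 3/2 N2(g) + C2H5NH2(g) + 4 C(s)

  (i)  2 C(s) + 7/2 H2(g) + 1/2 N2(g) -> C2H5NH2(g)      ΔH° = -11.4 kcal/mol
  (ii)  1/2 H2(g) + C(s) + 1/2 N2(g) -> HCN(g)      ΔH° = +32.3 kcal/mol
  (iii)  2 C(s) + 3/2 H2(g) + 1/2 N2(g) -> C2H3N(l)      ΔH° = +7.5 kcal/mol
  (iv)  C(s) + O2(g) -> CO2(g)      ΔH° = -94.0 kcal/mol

(i) as written (C2H5NH2(g) already on the product side): -11.4 kcal/mol
(ii) reversed and × 2 (reverse to put HCN(g) on the reactant side; ×2 to match 2 HCN(g) in the target): (-2)·(+32.3) = -64.6 kcal/mol
(iii) reversed and × 2 (reverse to put C2H3N(l) on the reactant side; scale by 2 for the 2 C2H3N(l)): (-2)·(+7.5) = -15.0 kcal/mol
(iv): not needed (CO2(g) appears nowhere else).
Summing the manipulated equations, ΔH° = (1)·(-11.4) + (-2)·(+32.3) + (-2)·(+7.5) = -91.0 kcal/mol

ΔH° = -91.0 kcal/mol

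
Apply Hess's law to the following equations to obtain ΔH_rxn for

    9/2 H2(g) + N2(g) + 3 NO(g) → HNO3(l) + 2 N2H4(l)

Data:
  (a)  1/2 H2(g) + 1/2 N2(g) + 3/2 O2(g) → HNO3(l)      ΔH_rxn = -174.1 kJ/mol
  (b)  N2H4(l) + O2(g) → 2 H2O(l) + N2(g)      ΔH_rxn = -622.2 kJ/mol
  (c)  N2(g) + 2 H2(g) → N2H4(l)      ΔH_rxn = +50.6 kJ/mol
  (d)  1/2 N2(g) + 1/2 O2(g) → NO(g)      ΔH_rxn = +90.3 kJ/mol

(a) as written (HNO3(l) already on the product side): -174.1 kJ/mol
(b): not needed (H2O(l) appears nowhere else).
(c) × 2: (2)·(+50.6) = +101.2 kJ/mol
(d) reversed and × 3 (reverse to put NO(g) on the reactant side; ×3 to match 3 NO(g) in the target): (-3)·(+90.3) = -270.9 kJ/mol
ΔH_rxn = (1)·(-174.1) + (2)·(+50.6) + (-3)·(+90.3) = -343.8 kJ/mol

ΔH_rxn = -343.8 kJ/mol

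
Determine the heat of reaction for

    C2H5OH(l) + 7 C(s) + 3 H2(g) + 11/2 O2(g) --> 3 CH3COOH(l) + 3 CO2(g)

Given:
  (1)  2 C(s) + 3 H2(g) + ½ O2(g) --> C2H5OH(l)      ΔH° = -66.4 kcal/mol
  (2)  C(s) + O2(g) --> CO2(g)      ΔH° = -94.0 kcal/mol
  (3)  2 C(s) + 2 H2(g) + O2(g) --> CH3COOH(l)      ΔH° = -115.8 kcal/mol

(1) reversed: +66.4 kcal/mol
(2) × 3: (3)·(-94.0) = -282.0 kcal/mol
(3) × 3: (3)·(-115.8) = -347.4 kcal/mol
By Hess's law, ΔH° = (+66.4) + (-282.0) + (-347.4) = -563.0 kcal/mol

ΔH° = -563.0 kcal/mol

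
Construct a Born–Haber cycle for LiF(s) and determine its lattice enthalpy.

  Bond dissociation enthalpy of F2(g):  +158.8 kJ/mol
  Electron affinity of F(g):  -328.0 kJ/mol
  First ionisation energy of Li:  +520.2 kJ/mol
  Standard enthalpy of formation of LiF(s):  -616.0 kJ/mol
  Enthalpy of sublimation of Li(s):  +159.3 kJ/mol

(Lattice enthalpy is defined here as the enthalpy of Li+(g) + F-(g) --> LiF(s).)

U = -1046.9 kJ/mol

ΔHf° = 1·ΔHsub + 1·(ΣIE) + 1/2·D(F2) + 1·EA + U
-616.0 = 1·(+159.3) + 1·(+520.2) + 1/2·(+158.8) + 1·(-328.0) + U
U = -616.0 − (+430.9) = -1046.9 kJ/mol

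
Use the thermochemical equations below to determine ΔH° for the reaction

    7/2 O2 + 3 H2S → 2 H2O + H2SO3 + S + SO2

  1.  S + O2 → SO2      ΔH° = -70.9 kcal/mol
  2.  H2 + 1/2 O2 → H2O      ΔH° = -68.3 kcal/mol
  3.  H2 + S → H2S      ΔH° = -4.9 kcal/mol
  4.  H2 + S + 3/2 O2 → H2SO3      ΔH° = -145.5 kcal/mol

ΔH° = -338.3 kcal/mol

eq. 1 as written (SO2 already on the product side): -70.9 kcal/mol
eq. 2 × 2 (×2 to match 2 H2O in the target): (2)·(-68.3) = -136.6 kcal/mol
eq. 3 reversed and × 3 (H2S must end up as a reactant; ×3 to match 3 H2S in the target): (-3)·(-4.9) = +14.7 kcal/mol
eq. 4 as written (H2SO3 already on the product side): -145.5 kcal/mol
Since enthalpy is a state function, ΔH° = (-70.9) + (-136.6) + (+14.7) + (-145.5) = -338.3 kcal/mol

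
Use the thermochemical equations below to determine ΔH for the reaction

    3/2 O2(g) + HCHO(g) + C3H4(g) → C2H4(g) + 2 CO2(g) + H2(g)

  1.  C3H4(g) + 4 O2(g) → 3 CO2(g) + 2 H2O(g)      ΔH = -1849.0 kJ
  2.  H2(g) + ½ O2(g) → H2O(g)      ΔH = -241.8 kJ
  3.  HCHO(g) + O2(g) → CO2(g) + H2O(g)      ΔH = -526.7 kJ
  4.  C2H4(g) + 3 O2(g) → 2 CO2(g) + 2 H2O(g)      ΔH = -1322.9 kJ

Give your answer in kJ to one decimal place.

eq. 1 as written (C3H4(g) already on the reactant side): -1849.0 kJ
eq. 2 reversed (reverse to put H2(g) on the product side): +241.8 kJ
eq. 3 as written (HCHO(g) already on the reactant side): -526.7 kJ
eq. 4 reversed (C2H4(g) must end up as a product): +1322.9 kJ
ΔH = (-1849.0) + (+241.8) + (-526.7) + (+1322.9) = -811.0 kJ

ΔH = -811.0 kJ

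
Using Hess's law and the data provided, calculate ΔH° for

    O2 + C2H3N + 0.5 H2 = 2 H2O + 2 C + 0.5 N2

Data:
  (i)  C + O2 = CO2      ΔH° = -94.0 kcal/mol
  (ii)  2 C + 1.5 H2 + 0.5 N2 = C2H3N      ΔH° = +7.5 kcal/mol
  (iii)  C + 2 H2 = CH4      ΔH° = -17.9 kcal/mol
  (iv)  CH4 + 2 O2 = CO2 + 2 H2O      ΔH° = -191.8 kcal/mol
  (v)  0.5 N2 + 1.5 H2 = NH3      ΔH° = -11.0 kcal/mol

ΔH° = -123.2 kcal/mol

(i) reversed: +94.0 kcal/mol
(ii) reversed: -7.5 kcal/mol
(iii) as written: -17.9 kcal/mol
(iv) as written: -191.8 kcal/mol
(v): not needed.
ΔH° = (+94.0) + (-7.5) + (-17.9) + (-191.8) = -123.2 kcal/mol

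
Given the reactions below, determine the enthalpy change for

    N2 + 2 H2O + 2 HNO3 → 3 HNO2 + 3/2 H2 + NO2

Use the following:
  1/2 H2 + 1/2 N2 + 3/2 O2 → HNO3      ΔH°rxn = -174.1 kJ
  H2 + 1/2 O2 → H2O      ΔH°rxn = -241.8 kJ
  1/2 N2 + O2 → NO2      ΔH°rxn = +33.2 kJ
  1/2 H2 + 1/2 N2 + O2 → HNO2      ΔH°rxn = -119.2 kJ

equation 1 reversed and × 2: (-2)·(-174.1) = +348.2 kJ
equation 2 reversed and × 2: (-2)·(-241.8) = +483.6 kJ
equation 3 as written: +33.2 kJ
equation 4 × 3: (3)·(-119.2) = -357.6 kJ
Summing the manipulated equations, ΔH°rxn = (-2)·(-174.1) + (-2)·(-241.8) + (1)·(+33.2) + (3)·(-119.2) = 507.4 kJ

ΔH°rxn = 507.4 kJ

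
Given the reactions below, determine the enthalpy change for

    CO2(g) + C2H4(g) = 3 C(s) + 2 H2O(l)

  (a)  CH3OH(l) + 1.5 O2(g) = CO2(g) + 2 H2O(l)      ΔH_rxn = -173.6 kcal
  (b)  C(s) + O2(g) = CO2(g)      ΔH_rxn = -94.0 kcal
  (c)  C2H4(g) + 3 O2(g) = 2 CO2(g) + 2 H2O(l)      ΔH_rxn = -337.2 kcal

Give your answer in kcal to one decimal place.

ΔH_rxn = -55.2 kcal

(a): not needed (CH3OH(l) appears nowhere else).
(b) reversed and × 3 (C(s) must end up as a product; scale by 3 for the 3 C(s)): (-3)·(-94.0) = +282.0 kcal
(c) as written (C2H4(g) already on the reactant side): -337.2 kcal
Combining the equations, ΔH_rxn = (+282.0) + (-337.2) = -55.2 kcal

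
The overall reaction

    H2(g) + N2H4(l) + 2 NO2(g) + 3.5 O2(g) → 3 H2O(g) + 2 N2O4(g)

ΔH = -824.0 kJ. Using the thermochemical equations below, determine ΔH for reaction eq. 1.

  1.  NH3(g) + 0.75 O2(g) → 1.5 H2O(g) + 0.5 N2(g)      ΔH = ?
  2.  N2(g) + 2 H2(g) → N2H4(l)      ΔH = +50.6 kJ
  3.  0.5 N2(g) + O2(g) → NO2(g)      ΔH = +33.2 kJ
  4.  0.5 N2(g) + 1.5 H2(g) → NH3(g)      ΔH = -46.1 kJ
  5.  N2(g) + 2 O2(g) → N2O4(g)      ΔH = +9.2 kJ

ΔH = -316.6 kJ

eq. 1 × 2: contributes 2·x
eq. 2 reversed: -50.6 kJ
eq. 3 reversed and × 2: (-2)·(+33.2) = -66.4 kJ
eq. 4 × 2: (2)·(-46.1) = -92.2 kJ
eq. 5 × 2: (2)·(+9.2) = +18.4 kJ
-824.0 = (-50.6) + (-66.4) + (-92.2) + (+18.4) + 2·x
x = (-824.0 − (-190.8)) / (2) = -316.6 kJ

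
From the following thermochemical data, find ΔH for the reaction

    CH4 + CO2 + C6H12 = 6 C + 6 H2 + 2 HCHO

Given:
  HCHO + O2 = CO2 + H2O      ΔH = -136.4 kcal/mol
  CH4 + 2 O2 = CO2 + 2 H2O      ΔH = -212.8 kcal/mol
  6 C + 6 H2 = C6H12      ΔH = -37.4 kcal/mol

equation 1 reversed and × 2 (HCHO must end up as a product; scale by 2 for the 2 HCHO): (-2)·(-136.4) = +272.8 kcal/mol
equation 2 as written (CH4 already on the reactant side): -212.8 kcal/mol
equation 3 reversed (reverse to put C6H12 on the reactant side): +37.4 kcal/mol
Combining the equations, ΔH = (-2)·(-136.4) + (1)·(-212.8) + (-1)·(-37.4) = 97.4 kcal/mol

ΔH = 97.4 kcal/mol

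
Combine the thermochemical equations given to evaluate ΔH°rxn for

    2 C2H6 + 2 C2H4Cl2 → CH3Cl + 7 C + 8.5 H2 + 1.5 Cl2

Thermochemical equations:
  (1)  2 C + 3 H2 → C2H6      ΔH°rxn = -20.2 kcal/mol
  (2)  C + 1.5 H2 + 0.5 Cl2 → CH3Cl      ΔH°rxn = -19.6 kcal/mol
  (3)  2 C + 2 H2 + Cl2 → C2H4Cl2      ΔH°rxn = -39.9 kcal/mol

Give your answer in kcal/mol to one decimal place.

ΔH°rxn = 100.6 kcal/mol

(1) reversed and × 2: (-2)·(-20.2) = +40.4 kcal/mol
(2) as written: -19.6 kcal/mol
(3) reversed and × 2: (-2)·(-39.9) = +79.8 kcal/mol
Summing the manipulated equations, ΔH°rxn = (-2)·(-20.2) + (1)·(-19.6) + (-2)·(-39.9) = 100.6 kcal/mol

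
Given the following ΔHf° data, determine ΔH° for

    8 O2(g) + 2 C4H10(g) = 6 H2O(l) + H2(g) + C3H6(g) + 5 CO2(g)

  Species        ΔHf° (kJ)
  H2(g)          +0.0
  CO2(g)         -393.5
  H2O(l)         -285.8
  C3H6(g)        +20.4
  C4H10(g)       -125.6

ΔH°rxn = Σ nΔHf°(products) − Σ nΔHf°(reactants).
Products: 6·(-285.8) + 1·(+0.0) + 1·(+20.4) + 5·(-393.5) = -3661.9
Reactants: 8·(+0.0) + 2·(-125.6) = -251.2
ΔH° = (-3661.9) − (-251.2) = -3410.7 kJ

ΔH° = -3410.7 kJ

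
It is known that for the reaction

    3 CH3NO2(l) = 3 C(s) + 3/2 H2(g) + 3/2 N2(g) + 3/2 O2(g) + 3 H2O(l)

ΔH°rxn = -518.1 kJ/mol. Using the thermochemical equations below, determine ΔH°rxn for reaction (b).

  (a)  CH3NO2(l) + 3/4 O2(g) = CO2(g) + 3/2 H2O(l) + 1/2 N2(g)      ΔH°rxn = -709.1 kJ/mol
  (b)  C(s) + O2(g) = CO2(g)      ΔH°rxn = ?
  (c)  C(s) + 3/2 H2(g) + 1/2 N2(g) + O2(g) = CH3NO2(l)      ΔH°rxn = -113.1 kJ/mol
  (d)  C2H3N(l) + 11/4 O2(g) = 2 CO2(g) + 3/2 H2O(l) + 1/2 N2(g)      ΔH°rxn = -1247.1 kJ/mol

(a) × 2: (2)·(-709.1) = -1418.2 kJ/mol
(b) reversed and × 2: contributes −2·x
(c) reversed (H2(g) must end up as a product): +113.1 kJ/mol
(d): not needed (C2H3N(l) appears nowhere else).
-518.1 = (-1418.2) + (+113.1) − 2·x
x = (-518.1 − (-1305.1)) / (-2) = -393.5 kJ/mol

ΔH°rxn = -393.5 kJ/mol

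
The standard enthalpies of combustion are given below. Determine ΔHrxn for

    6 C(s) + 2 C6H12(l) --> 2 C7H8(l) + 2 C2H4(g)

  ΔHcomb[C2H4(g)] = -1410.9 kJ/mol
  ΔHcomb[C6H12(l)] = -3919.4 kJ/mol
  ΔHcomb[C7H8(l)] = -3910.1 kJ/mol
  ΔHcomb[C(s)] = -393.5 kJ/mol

ΔHrxn = 442.2 kJ/mol

With combustion enthalpies, reactants minus products:
= [6·(-393.5) + 2·(-3919.4)] − [2·(-3910.1) + 2·(-1410.9)]
= 442.2 kJ/mol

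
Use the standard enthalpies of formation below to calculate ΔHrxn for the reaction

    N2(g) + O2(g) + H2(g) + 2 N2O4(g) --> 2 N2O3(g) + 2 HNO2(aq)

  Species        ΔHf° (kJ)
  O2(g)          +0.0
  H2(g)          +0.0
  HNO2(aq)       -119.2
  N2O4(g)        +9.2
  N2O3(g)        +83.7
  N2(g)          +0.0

ΔH°rxn = Σ nΔHf°(products) − Σ nΔHf°(reactants).
Products: 2·(+83.7) + 2·(-119.2) = -71.0
Reactants: 1·(+0.0) + 1·(+0.0) + 1·(+0.0) + 2·(+9.2) = +18.4
ΔHrxn = (-71.0) − (+18.4) = -89.4 kJ

ΔHrxn = -89.4 kJ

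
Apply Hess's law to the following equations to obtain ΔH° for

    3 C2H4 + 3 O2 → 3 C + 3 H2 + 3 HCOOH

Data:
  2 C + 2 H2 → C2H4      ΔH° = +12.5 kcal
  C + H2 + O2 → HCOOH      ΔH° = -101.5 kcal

ΔH° = -342.0 kcal

equation 1 reversed and × 3: (-3)·(+12.5) = -37.5 kcal
equation 2 × 3: (3)·(-101.5) = -304.5 kcal
ΔH° = (-37.5) + (-304.5) = -342.0 kcal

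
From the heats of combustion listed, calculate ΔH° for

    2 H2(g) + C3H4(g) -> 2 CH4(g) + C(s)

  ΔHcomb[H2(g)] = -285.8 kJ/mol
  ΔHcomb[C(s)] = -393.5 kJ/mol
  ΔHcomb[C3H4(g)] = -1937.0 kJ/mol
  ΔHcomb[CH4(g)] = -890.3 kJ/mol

ΔH° = -334.5 kJ/mol

With combustion enthalpies, reactants minus products:
= [2·(-285.8) + 1·(-1937.0)] − [2·(-890.3) + 1·(-393.5)]
= -334.5 kJ/mol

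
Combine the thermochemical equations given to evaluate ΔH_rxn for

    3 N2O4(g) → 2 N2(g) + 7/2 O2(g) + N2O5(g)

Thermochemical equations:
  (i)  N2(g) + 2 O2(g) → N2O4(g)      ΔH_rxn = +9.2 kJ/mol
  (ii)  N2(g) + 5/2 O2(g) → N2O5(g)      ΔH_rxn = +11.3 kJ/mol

ΔH_rxn = -16.3 kJ/mol

(i) reversed and × 3: (-3)·(+9.2) = -27.6 kJ/mol
(ii) as written: +11.3 kJ/mol
Combining the equations, ΔH_rxn = (-3)·(+9.2) + (1)·(+11.3) = -16.3 kJ/mol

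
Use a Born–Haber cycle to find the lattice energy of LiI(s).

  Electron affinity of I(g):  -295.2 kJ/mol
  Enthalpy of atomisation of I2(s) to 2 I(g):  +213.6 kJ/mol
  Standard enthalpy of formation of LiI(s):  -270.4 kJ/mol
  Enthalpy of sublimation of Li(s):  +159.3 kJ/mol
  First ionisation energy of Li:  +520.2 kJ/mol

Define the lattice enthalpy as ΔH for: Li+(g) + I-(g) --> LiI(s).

U = -761.5 kJ/mol

ΔHf° = 1·ΔHsub + 1·(ΣIE) + 1/2·D(I2) + 1·EA + U
-270.4 = 1·(+159.3) + 1·(+520.2) + 1/2·(+213.6) + 1·(-295.2) + U
U = -270.4 − (+491.1) = -761.5 kJ/mol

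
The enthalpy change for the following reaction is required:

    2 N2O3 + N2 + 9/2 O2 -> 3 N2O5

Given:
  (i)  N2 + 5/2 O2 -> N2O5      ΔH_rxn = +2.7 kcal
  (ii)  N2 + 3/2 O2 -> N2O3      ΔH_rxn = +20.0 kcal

ΔH_rxn = -31.9 kcal

(i) × 3 (scale by 3 for the 3 N2O5): (3)·(+2.7) = +8.1 kcal
(ii) reversed and × 2 (reverse to put N2O3 on the reactant side; scale by 2 for the 2 N2O3): (-2)·(+20.0) = -40.0 kcal
ΔH_rxn = (3)·(+2.7) + (-2)·(+20.0) = -31.9 kcal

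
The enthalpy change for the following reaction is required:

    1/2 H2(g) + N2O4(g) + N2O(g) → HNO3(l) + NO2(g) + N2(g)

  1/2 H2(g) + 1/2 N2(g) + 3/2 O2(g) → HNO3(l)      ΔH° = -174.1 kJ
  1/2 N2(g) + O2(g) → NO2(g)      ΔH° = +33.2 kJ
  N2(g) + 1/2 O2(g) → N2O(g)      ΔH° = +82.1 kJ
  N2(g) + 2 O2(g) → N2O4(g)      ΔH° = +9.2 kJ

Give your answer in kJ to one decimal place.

equation 1 as written: -174.1 kJ
equation 2 as written: +33.2 kJ
equation 3 reversed: -82.1 kJ
equation 4 reversed: -9.2 kJ
Summing the manipulated equations, ΔH° = (1)·(-174.1) + (1)·(+33.2) + (-1)·(+82.1) + (-1)·(+9.2) = -232.2 kJ

ΔH° = -232.2 kJ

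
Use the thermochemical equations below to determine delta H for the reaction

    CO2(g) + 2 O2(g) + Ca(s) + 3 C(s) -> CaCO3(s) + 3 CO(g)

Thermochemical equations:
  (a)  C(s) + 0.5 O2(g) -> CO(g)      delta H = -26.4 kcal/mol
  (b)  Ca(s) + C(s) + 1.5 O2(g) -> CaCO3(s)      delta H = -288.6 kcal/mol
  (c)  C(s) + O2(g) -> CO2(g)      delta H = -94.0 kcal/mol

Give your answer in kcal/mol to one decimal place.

(a) × 3 (×3 to match 3 CO(g) in the target): (3)·(-26.4) = -79.2 kcal/mol
(b) as written (CaCO3(s) already on the product side): -288.6 kcal/mol
(c) reversed (CO2(g) must end up as a reactant): +94.0 kcal/mol
delta H = (3)·(-26.4) + (1)·(-288.6) + (-1)·(-94.0) = -273.8 kcal/mol

delta H = -273.8 kcal/mol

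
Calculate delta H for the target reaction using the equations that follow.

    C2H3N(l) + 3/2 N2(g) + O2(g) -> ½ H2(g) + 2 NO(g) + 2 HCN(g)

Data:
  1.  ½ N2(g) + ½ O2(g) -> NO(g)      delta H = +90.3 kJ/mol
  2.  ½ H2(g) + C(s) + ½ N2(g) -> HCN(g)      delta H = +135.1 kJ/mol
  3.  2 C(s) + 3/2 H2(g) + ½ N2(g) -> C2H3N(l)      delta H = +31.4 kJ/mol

eq. 1 × 2 (×2 to match 2 NO(g) in the target): (2)·(+90.3) = +180.6 kJ/mol
eq. 2 × 2 (scale by 2 for the 2 HCN(g)): (2)·(+135.1) = +270.2 kJ/mol
eq. 3 reversed (reverse to put C2H3N(l) on the reactant side): -31.4 kJ/mol
Summing the manipulated equations, delta H = (2)·(+90.3) + (2)·(+135.1) + (-1)·(+31.4) = 419.4 kJ/mol

delta H = 419.4 kJ/mol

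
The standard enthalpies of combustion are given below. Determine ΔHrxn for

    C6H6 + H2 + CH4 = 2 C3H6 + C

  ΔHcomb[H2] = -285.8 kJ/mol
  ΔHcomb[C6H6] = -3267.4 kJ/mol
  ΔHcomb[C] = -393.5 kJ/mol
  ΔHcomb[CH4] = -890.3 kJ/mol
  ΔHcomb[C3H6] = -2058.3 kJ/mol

With combustion enthalpies, reactants minus products:
= [1·(-3267.4) + 1·(-285.8) + 1·(-890.3)] − [2·(-2058.3) + 1·(-393.5)]
= 66.6 kJ/mol

ΔHrxn = 66.6 kJ/mol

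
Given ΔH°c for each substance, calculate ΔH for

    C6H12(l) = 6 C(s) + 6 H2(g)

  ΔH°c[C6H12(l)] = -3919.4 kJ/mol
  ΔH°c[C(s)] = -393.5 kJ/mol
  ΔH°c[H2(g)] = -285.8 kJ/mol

With combustion enthalpies, reactants minus products:
= [1·(-3919.4)] − [6·(-393.5) + 6·(-285.8)]
= 156.4 kJ/mol

ΔH = 156.4 kJ/mol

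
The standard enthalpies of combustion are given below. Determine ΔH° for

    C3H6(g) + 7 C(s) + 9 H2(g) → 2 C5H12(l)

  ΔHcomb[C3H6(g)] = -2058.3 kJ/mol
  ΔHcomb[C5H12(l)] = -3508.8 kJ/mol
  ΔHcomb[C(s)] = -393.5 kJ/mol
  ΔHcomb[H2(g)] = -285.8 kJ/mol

ΔH° = -367.4 kJ/mol

With combustion enthalpies, reactants minus products:
= [1·(-2058.3) + 7·(-393.5) + 9·(-285.8)] − [2·(-3508.8)]
= -367.4 kJ/mol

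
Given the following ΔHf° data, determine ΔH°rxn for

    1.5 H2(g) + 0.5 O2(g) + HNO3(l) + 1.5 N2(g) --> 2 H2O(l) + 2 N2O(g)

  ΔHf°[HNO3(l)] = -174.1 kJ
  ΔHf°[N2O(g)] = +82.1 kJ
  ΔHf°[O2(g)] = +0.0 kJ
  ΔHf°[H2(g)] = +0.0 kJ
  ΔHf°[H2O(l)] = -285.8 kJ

ΔH°rxn = Σ nΔHf°(products) − Σ nΔHf°(reactants).
Products: 2·(-285.8) + 2·(+82.1) = -407.4
Reactants: 3/2·(+0.0) + 1/2·(+0.0) + 1·(-174.1) + 3/2·(+0.0) = -174.1
ΔH°rxn = (-407.4) − (-174.1) = -233.3 kJ

ΔH°rxn = -233.3 kJ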